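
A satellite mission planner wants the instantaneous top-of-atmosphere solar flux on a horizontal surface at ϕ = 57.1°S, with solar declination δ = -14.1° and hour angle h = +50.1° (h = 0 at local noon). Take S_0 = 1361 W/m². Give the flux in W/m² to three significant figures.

738 W/m²

cos θ_z = sin ϕ sin δ + cos ϕ cos δ cos h = 0.204544 + 0.337922 = 0.542466.
Flux = S_0 · cos θ_z = 1361 × 0.542466 = 738.3 W/m².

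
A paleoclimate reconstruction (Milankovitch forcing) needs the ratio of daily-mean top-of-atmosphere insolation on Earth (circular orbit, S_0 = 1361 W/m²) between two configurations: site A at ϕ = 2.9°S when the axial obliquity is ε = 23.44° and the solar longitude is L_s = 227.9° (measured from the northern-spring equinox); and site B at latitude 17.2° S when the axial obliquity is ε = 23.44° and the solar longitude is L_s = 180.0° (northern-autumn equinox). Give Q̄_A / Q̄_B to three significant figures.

Q̄_A / Q̄_B ≈ 1.02

— Configuration A (ϕ=-2.9°):
Solar declination: sin δ = sin ε · sin L_s = sin 23.44° × sin 227.9° = -0.29515, so δ = -17.166°.
cos h₀ = −tan(-2.9°) tan(-17.166°) = -0.0156, h₀ = 1.5864 rad.
Bracket: h₀ sin ϕ sin δ + cos ϕ cos δ sin h₀ = 1.5864×-0.05059×-0.29515 + 0.99872×0.95545×0.99988 = 0.023688 + 0.954113 = 0.977801.
Q̄ = (S_0/π) × [bracket] = (1361/π) × 0.977801 = 423.60 W/m².
— Configuration B (ϕ=-17.2°):
Solar declination: sin δ = sin ε · sin L_s = sin 23.44° × sin 180.0° = 0.00000, so δ = +0.000°.
cos h₀ = −tan(-17.2°) tan(+0.000°) = 0.0000, h₀ = 1.5708 rad.
Bracket: h₀ sin ϕ sin δ + cos ϕ cos δ sin h₀ = 1.5708×-0.29571×0.00000 + 0.95528×1.00000×1.00000 = -0.000000 + 0.955280 = 0.955280.
Q̄ = (S_0/π) × [bracket] = (1361/π) × 0.955280 = 413.85 W/m².
Ratio Q̄_A / Q̄_B = 423.60 / 413.85 = 1.024.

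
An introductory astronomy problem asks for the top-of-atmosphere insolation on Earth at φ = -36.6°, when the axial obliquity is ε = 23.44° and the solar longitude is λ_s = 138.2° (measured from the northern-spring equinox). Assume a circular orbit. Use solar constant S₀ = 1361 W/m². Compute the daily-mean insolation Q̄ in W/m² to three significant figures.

Q̄ ≈ 235 W/m²

Solar declination: sin δ = sin ε · sin λ_s = sin 23.44° × sin 138.2° = 0.26514, so δ = +15.375°.
cos H₀ = −tan(-36.6°) tan(+15.375°) = 0.2042, H₀ = 1.3651 rad.
Bracket: H₀ sin φ sin δ + cos φ cos δ sin H₀ = 1.3651×-0.59622×0.26514 + 0.80282×0.96421×0.97893 = -0.215797 + 0.757777 = 0.541980.
Q̄ = (S₀/π) × [bracket] = (1361/π) × 0.541980 = 234.8 W/m².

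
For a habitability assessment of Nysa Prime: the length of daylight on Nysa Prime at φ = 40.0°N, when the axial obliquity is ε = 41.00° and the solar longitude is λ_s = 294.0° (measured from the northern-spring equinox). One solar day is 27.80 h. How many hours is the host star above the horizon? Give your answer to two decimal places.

Solar declination: sin δ = sin ε · sin λ_s = sin 41.00° × sin 294.0° = -0.59934, so δ = -36.823°.
cos H₀ = −tan φ · tan δ = −tan(+40.0°) × tan(-36.823°) = 0.6282, so H₀ = 0.8915 rad = 51.08°.
Daylight = 2H₀/(2π) × 27.80 h = (0.8915/π) × 27.80 = 7.89 h.

7.89 h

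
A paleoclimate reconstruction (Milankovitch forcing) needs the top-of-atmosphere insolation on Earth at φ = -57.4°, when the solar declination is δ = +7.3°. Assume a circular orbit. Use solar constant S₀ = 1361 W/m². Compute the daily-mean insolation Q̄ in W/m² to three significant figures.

cos H₀ = −tan(-57.4°) tan(+7.300°) = 0.2003, H₀ = 1.3691 rad.
Bracket: H₀ sin φ sin δ + cos φ cos δ sin H₀ = 1.3691×-0.84245×0.12706 + 0.53877×0.99189×0.97973 = -0.146551 + 0.523568 = 0.377017.
Q̄ = (S₀/π) × [bracket] = (1361/π) × 0.377017 = 163.3 W/m².

Q̄ ≈ 163 W/m²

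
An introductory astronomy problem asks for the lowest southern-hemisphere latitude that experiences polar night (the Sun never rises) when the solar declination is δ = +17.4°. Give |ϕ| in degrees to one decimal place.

|ϕ| = 72.6°

Polar night requires cos h₀ = −tan ϕ tan δ ≥ 1, i.e. tan ϕ tan δ ≤ −1.
The boundary is |tan ϕ| · |tan δ| = 1, so |ϕ| = 90° − |δ| = 90° − 17.4° = 72.6° in the southern hemisphere.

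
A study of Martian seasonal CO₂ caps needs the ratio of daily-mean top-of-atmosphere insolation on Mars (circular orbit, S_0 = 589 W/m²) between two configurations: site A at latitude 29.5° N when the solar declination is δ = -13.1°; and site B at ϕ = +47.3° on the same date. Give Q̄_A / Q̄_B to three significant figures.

— Configuration A (ϕ=+29.5°):
cos h₀ = −tan(+29.5°) tan(-13.100°) = 0.1317, h₀ = 1.4388 rad.
Bracket: h₀ sin ϕ sin δ + cos ϕ cos δ sin h₀ = 1.4388×0.49242×-0.22665 + 0.87036×0.97398×0.99130 = -0.160580 + 0.840338 = 0.679758.
Q̄ = (S_0/π) × [bracket] = (589/π) × 0.679758 = 127.44 W/m².
— Configuration B (ϕ=+47.3°):
cos h₀ = −tan(+47.3°) tan(-13.100°) = 0.2522, h₀ = 1.3159 rad.
Bracket: h₀ sin ϕ sin δ + cos ϕ cos δ sin h₀ = 1.3159×0.73491×-0.22665 + 0.67816×0.97398×0.96768 = -0.219186 + 0.639166 = 0.419980.
Q̄ = (S_0/π) × [bracket] = (589/π) × 0.419980 = 78.740 W/m².
Ratio Q̄_A / Q̄_B = 127.44 / 78.740 = 1.618.

Q̄_A / Q̄_B ≈ 1.62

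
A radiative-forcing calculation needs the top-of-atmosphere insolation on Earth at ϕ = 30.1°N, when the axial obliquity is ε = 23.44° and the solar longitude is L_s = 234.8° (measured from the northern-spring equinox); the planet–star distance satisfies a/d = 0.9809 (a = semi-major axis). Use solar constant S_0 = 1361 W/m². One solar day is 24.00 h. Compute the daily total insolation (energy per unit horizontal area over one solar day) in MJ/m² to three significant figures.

20.8 MJ/m²

Solar declination: sin δ = sin ε · sin L_s = sin 23.44° × sin 234.8° = -0.32505, so δ = -18.969°.
cos h₀ = −tan(+30.1°) tan(-18.969°) = 0.1992, h₀ = 1.3702 rad.
Bracket: h₀ sin ϕ sin δ + cos ϕ cos δ sin h₀ = 1.3702×0.50151×-0.32505 + 0.86515×0.94570×0.97995 = -0.223364 + 0.801768 = 0.578404.
Inverse-square distance factor (a/d)² = 0.9809² = 0.962165.
Q̄ = (S_0/π) × 0.962165 × [bracket] = (1361/π) × 0.962165 × 0.578404 = 241.10 W/m².
Daily total = Q̄ × 24.00 h × 3600 s/h = 241.10 × 24.00 × 3600 / 10⁶ = 20.83 MJ/m².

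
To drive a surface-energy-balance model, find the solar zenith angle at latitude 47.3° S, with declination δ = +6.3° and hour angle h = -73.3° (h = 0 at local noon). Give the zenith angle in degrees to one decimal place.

cos θ_z = sin φ sin δ + cos φ cos δ cos h = -0.080645 + 0.193699 = 0.113054.
θ_z = arccos(0.113054) = 83.5°.

θ_z = 83.5°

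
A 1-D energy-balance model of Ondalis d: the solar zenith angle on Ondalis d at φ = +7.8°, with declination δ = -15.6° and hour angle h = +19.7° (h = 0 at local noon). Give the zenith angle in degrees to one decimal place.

cos θ_z = sin φ sin δ + cos φ cos δ cos h = -0.036497 + 0.898399 = 0.861902.
θ_z = arccos(0.861902) = 30.5°.

θ_z = 30.5°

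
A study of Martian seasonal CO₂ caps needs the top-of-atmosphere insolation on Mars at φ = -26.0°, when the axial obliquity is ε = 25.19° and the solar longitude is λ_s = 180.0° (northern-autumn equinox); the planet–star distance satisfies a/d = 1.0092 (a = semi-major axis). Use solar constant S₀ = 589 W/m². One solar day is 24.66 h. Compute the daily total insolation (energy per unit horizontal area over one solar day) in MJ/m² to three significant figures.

15.2 MJ/m²

Solar declination: sin δ = sin ε · sin λ_s = sin 25.19° × sin 180.0° = 0.00000, so δ = +0.000°.
cos H₀ = −tan(-26.0°) tan(+0.000°) = 0.0000, H₀ = 1.5708 rad.
Bracket: H₀ sin φ sin δ + cos φ cos δ sin H₀ = 1.5708×-0.43837×0.00000 + 0.89879×1.00000×1.00000 = -0.000000 + 0.898790 = 0.898790.
Inverse-square distance factor (a/d)² = 1.0092² = 1.018485.
Q̄ = (S₀/π) × 1.018485 × [bracket] = (589/π) × 1.018485 × 0.898790 = 171.62 W/m².
Daily total = Q̄ × 24.66 h × 3600 s/h = 171.62 × 24.66 × 3600 / 10⁶ = 15.24 MJ/m².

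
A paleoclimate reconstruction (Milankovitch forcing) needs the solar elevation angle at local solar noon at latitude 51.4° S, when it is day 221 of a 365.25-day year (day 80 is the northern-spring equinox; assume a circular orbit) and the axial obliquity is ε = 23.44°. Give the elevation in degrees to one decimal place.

23.5°

Solar longitude: L_s = 360° × (221 − 80)/365.25 = 138.973°.
sin δ = sin 23.44° × sin 138.973° = 0.26111, so δ = +15.136°.
At local noon the hour angle is zero, so the zenith angle equals |ϕ − δ| = |-51.4° − (+15.136°)| = 66.536°.
Elevation = 90° − 66.536° = 23.5°.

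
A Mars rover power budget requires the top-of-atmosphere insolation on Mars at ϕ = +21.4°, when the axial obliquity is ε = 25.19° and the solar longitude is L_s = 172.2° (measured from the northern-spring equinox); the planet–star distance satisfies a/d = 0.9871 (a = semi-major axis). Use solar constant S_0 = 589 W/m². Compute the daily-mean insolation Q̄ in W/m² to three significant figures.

Q̄ ≈ 176 W/m²

Solar declination: sin δ = sin ε · sin L_s = sin 25.19° × sin 172.2° = 0.05776, so δ = +3.311°.
cos h₀ = −tan(+21.4°) tan(+3.311°) = -0.0227, h₀ = 1.5935 rad.
Bracket: h₀ sin ϕ sin δ + cos ϕ cos δ sin h₀ = 1.5935×0.36488×0.05776 + 0.93106×0.99833×0.99974 = 0.033584 + 0.929263 = 0.962847.
Inverse-square distance factor (a/d)² = 0.9871² = 0.974366.
Q̄ = (S_0/π) × 0.974366 × [bracket] = (589/π) × 0.974366 × 0.962847 = 175.9 W/m².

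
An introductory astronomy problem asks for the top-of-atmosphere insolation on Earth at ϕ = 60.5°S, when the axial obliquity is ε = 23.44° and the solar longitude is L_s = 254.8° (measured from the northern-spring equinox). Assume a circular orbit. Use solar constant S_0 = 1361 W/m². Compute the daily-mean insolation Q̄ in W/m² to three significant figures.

Q̄ ≈ 480 W/m²

Solar declination: sin δ = sin ε · sin L_s = sin 23.44° × sin 254.8° = -0.38387, so δ = -22.574°.
cos h₀ = −tan(-60.5°) tan(-22.574°) = -0.7348, h₀ = 2.3961 rad.
Bracket: h₀ sin ϕ sin δ + cos ϕ cos δ sin h₀ = 2.3961×-0.87036×-0.38387 + 0.49242×0.92339×0.67830 = 0.800549 + 0.308420 = 1.108969.
Q̄ = (S_0/π) × [bracket] = (1361/π) × 1.108969 = 480.4 W/m².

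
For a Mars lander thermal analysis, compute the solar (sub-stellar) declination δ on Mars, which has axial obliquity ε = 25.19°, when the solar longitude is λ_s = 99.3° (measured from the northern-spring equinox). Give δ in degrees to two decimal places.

δ = +24.84°

sin δ = sin ε · sin λ_s = sin 25.19° × sin 99.3° = 0.420027.
δ = arcsin(0.420027) = +24.84°.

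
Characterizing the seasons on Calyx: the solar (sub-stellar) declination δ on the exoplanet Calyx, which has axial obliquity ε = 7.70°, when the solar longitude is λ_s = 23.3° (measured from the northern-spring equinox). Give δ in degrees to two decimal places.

sin δ = sin ε · sin λ_s = sin 7.70° × sin 23.3° = 0.052998.
δ = arcsin(0.052998) = +3.04°.

δ = +3.04°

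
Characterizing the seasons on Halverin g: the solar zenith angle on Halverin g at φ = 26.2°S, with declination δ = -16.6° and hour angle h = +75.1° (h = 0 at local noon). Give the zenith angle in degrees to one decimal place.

θ_z = 69.7°

cos θ_z = sin φ sin δ + cos φ cos δ cos h = 0.126133 + 0.221099 = 0.347232.
θ_z = arccos(0.347232) = 69.7°.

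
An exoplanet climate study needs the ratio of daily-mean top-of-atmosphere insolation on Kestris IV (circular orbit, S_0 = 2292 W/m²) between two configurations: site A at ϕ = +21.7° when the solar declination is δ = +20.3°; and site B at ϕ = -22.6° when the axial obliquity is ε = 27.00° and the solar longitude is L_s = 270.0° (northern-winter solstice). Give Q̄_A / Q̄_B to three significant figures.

— Configuration A (ϕ=+21.7°):
cos h₀ = −tan(+21.7°) tan(+20.300°) = -0.1472, h₀ = 1.7185 rad.
Bracket: h₀ sin ϕ sin δ + cos ϕ cos δ sin h₀ = 1.7185×0.36975×0.34694 + 0.92913×0.93789×0.98911 = 0.220451 + 0.861932 = 1.082383.
Q̄ = (S_0/π) × [bracket] = (2292/π) × 1.082383 = 789.67 W/m².
— Configuration B (ϕ=-22.6°):
Solar declination: sin δ = sin ε · sin L_s = sin 27.00° × sin 270.0° = -0.45399, so δ = -27.000°.
cos h₀ = −tan(-22.6°) tan(-27.000°) = -0.2121, h₀ = 1.7845 rad.
Bracket: h₀ sin ϕ sin δ + cos ϕ cos δ sin h₀ = 1.7845×-0.38430×-0.45399 + 0.92321×0.89101×0.97725 = 0.311339 + 0.803875 = 1.115214.
Q̄ = (S_0/π) × [bracket] = (2292/π) × 1.115214 = 813.62 W/m².
Ratio Q̄_A / Q̄_B = 789.67 / 813.62 = 0.9706.

Q̄_A / Q̄_B ≈ 0.971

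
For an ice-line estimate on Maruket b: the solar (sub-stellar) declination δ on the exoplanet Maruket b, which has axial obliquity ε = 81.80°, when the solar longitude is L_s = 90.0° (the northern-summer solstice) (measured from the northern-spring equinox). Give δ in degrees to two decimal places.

sin δ = sin ε · sin L_s = sin 81.80° × sin 90.0° = 0.989776.
δ = arcsin(0.989776) = +81.80°.

δ = +81.80°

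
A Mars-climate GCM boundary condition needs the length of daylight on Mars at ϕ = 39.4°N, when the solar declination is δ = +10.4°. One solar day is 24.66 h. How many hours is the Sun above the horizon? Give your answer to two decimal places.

cos h₀ = −tan ϕ · tan δ = −tan(+39.4°) × tan(+10.400°) = -0.1508, so h₀ = 1.7221 rad = 98.67°.
Daylight = 2h₀/(2π) × 24.66 h = (1.7221/π) × 24.66 = 13.52 h.

13.52 h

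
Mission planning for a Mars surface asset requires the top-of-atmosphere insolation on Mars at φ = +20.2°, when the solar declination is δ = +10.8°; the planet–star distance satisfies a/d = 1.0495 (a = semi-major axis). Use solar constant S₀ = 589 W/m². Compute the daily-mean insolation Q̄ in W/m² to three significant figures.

Q̄ ≈ 212 W/m²

cos H₀ = −tan(+20.2°) tan(+10.800°) = -0.0702, H₀ = 1.6410 rad.
Bracket: H₀ sin φ sin δ + cos φ cos δ sin H₀ = 1.6410×0.34530×0.18738 + 0.93849×0.98229×0.99753 = 0.106176 + 0.919592 = 1.025768.
Inverse-square distance factor (a/d)² = 1.0495² = 1.101450.
Q̄ = (S₀/π) × 1.101450 × [bracket] = (589/π) × 1.101450 × 1.025768 = 211.8 W/m².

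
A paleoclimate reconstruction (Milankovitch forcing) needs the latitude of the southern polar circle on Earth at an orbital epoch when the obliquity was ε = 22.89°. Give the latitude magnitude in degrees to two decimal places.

67.11°

The polar circle is the lowest latitude that experiences at least one full rotation of continuous darkness at the northern-summer solstice; it lies at |ϕ| = 90° − ε = 90° − 22.89° = 67.11°.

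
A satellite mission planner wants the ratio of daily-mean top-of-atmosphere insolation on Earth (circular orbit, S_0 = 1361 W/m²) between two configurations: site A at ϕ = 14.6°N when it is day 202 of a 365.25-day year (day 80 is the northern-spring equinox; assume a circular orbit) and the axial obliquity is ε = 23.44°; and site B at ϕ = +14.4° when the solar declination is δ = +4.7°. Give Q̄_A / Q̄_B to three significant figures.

Q̄_A / Q̄_B ≈ 1.05

— Configuration A (ϕ=+14.6°):
Solar longitude: L_s = 360° × (202 − 80)/365.25 = 120.246°.
sin δ = sin 23.44° × sin 120.246° = 0.34364, so δ = +20.099°.
cos h₀ = −tan(+14.6°) tan(+20.099°) = -0.0953, h₀ = 1.6663 rad.
Bracket: h₀ sin ϕ sin δ + cos ϕ cos δ sin h₀ = 1.6663×0.25207×0.34364 + 0.96771×0.93910×0.99545 = 0.144337 + 0.904642 = 1.048979.
Q̄ = (S_0/π) × [bracket] = (1361/π) × 1.048979 = 454.44 W/m².
— Configuration B (ϕ=+14.4°):
cos h₀ = −tan(+14.4°) tan(+4.700°) = -0.0211, h₀ = 1.5919 rad.
Bracket: h₀ sin ϕ sin δ + cos ϕ cos δ sin h₀ = 1.5919×0.24869×0.08194 + 0.96858×0.99664×0.99978 = 0.032439 + 0.965113 = 0.997552.
Q̄ = (S_0/π) × [bracket] = (1361/π) × 0.997552 = 432.16 W/m².
Ratio Q̄_A / Q̄_B = 454.44 / 432.16 = 1.052.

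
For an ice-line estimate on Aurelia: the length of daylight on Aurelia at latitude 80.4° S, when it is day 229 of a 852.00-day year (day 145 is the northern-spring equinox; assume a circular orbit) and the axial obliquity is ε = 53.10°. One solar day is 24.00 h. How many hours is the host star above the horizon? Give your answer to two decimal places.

0.00 h

Solar longitude: λ_s = 360° × (229 − 145)/852.00 = 35.493°.
sin δ = sin 53.10° × sin 35.493° = 0.46430, so δ = +27.665°.
cos H₀ = −tan φ · tan δ = 3.0994 ≥ 1, so the host star never rises (polar night) and H₀ = 0.
Daylight = 2H₀/(2π) × 24.00 h = (0.0000/π) × 24.00 = 0.00 h.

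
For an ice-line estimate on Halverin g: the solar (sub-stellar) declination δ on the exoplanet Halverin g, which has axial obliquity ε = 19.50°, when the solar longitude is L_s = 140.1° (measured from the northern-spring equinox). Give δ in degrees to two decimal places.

δ = +12.36°

sin δ = sin ε · sin L_s = sin 19.50° × sin 140.1° = 0.214120.
δ = arcsin(0.214120) = +12.36°.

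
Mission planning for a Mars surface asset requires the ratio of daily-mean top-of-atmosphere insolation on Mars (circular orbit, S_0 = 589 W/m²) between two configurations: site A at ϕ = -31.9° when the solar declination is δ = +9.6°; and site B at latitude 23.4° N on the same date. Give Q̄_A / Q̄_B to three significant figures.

— Configuration A (ϕ=-31.9°):
cos h₀ = −tan(-31.9°) tan(+9.600°) = 0.1053, h₀ = 1.4653 rad.
Bracket: h₀ sin ϕ sin δ + cos ϕ cos δ sin h₀ = 1.4653×-0.52844×0.16677 + 0.84897×0.98600×0.99444 = -0.129134 + 0.832430 = 0.703296.
Q̄ = (S_0/π) × [bracket] = (589/π) × 0.703296 = 131.86 W/m².
— Configuration B (ϕ=+23.4°):
cos h₀ = −tan(+23.4°) tan(+9.600°) = -0.0732, h₀ = 1.6441 rad.
Bracket: h₀ sin ϕ sin δ + cos ϕ cos δ sin h₀ = 1.6441×0.39715×0.16677 + 0.91775×0.98600×0.99732 = 0.108893 + 0.902476 = 1.011369.
Q̄ = (S_0/π) × [bracket] = (589/π) × 1.011369 = 189.62 W/m².
Ratio Q̄_A / Q̄_B = 131.86 / 189.62 = 0.6954.

Q̄_A / Q̄_B ≈ 0.695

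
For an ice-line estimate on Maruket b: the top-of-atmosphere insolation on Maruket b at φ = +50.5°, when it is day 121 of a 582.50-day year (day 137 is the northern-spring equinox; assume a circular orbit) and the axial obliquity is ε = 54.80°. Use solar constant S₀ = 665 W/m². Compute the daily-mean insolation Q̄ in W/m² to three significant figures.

Q̄ ≈ 99.3 W/m²

Solar longitude: λ_s = 360° × (121 − 137)/582.50 = -9.888°, i.e. -9.888° + 360° = 350.112°.
sin δ = sin 54.80° × sin 350.112° = -0.14033, so δ = -8.067°.
cos H₀ = −tan(+50.5°) tan(-8.067°) = 0.1719, H₀ = 1.3980 rad.
Bracket: H₀ sin φ sin δ + cos φ cos δ sin H₀ = 1.3980×0.77162×-0.14033 + 0.63608×0.99011×0.98511 = -0.151377 + 0.620412 = 0.469035.
Q̄ = (S₀/π) × [bracket] = (665/π) × 0.469035 = 99.28 W/m².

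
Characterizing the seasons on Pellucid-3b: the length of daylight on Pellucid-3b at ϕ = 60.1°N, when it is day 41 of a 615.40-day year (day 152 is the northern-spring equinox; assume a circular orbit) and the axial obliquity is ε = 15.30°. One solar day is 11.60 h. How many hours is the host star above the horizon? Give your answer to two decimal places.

4.17 h

Solar longitude: L_s = 360° × (41 − 152)/615.40 = -64.933°, i.e. -64.933° + 360° = 295.067°.
sin δ = sin 15.30° × sin 295.067° = -0.23902, so δ = -13.829°.
cos h₀ = −tan ϕ · tan δ = −tan(+60.1°) × tan(-13.829°) = 0.4281, so h₀ = 1.1284 rad = 64.65°.
Daylight = 2h₀/(2π) × 11.60 h = (1.1284/π) × 11.60 = 4.17 h.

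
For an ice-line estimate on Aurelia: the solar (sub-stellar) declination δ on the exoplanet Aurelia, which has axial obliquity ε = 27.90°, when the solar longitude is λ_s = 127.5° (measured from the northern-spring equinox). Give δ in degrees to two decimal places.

sin δ = sin ε · sin λ_s = sin 27.90° × sin 127.5° = 0.371234.
δ = arcsin(0.371234) = +21.79°.

δ = +21.79°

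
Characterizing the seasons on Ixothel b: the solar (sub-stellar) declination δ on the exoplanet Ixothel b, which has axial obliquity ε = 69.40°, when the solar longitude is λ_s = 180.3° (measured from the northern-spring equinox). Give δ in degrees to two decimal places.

sin δ = sin ε · sin λ_s = sin 69.40° × sin 180.3° = -0.004901.
δ = arcsin(-0.004901) = -0.28°.

δ = -0.28°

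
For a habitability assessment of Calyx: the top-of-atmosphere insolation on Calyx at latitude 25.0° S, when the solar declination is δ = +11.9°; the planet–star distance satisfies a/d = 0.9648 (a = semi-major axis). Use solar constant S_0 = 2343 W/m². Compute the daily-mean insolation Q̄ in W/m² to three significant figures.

cos h₀ = −tan(-25.0°) tan(+11.900°) = 0.0983, h₀ = 1.4724 rad.
Bracket: h₀ sin ϕ sin δ + cos ϕ cos δ sin h₀ = 1.4724×-0.42262×0.20620 + 0.90631×0.97851×0.99516 = -0.128311 + 0.882541 = 0.754230.
Inverse-square distance factor (a/d)² = 0.9648² = 0.930839.
Q̄ = (S_0/π) × 0.930839 × [bracket] = (2343/π) × 0.930839 × 0.754230 = 523.6 W/m².

Q̄ ≈ 524 W/m²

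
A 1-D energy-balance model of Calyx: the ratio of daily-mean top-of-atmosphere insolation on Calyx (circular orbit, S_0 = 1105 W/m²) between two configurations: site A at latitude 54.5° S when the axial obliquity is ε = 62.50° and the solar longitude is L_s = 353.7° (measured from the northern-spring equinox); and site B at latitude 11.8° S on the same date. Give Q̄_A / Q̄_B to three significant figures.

— Configuration A (ϕ=-54.5°):
Solar declination: sin δ = sin ε · sin L_s = sin 62.50° × sin 353.7° = -0.09734, so δ = -5.586°.
cos h₀ = −tan(-54.5°) tan(-5.586°) = -0.1371, h₀ = 1.7083 rad.
Bracket: h₀ sin ϕ sin δ + cos ϕ cos δ sin h₀ = 1.7083×-0.81412×-0.09734 + 0.58070×0.99525×0.99056 = 0.135377 + 0.572486 = 0.707863.
Q̄ = (S_0/π) × [bracket] = (1105/π) × 0.707863 = 248.98 W/m².
— Configuration B (ϕ=-11.8°):
cos h₀ = −tan(-11.8°) tan(-5.586°) = -0.0204, h₀ = 1.5912 rad.
Bracket: h₀ sin ϕ sin δ + cos ϕ cos δ sin h₀ = 1.5912×-0.20450×-0.09734 + 0.97887×0.99525×0.99979 = 0.031674 + 0.974016 = 1.005690.
Q̄ = (S_0/π) × [bracket] = (1105/π) × 1.005690 = 353.73 W/m².
Ratio Q̄_A / Q̄_B = 248.98 / 353.73 = 0.7039.

Q̄_A / Q̄_B ≈ 0.704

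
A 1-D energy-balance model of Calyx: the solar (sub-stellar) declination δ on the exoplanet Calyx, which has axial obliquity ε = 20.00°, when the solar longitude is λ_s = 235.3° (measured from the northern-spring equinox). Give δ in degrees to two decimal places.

δ = -16.33°

sin δ = sin ε · sin λ_s = sin 20.00° × sin 235.3° = -0.281190.
δ = arcsin(-0.281190) = -16.33°.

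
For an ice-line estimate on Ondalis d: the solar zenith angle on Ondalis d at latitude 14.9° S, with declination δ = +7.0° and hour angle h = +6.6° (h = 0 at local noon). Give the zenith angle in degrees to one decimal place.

θ_z = 22.9°

cos θ_z = sin φ sin δ + cos φ cos δ cos h = -0.031337 + 0.952816 = 0.921479.
θ_z = arccos(0.921479) = 22.9°.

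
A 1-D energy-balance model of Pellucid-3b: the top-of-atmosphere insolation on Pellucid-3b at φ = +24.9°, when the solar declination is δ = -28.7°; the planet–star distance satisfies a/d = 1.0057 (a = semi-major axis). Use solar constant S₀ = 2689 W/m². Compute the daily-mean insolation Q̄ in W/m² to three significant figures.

cos H₀ = −tan(+24.9°) tan(-28.700°) = 0.2541, H₀ = 1.3138 rad.
Bracket: H₀ sin φ sin δ + cos φ cos δ sin H₀ = 1.3138×0.42104×-0.48022 + 0.90704×0.87715×0.96717 = -0.265640 + 0.769490 = 0.503850.
Inverse-square distance factor (a/d)² = 1.0057² = 1.011432.
Q̄ = (S₀/π) × 1.011432 × [bracket] = (2689/π) × 1.011432 × 0.503850 = 436.2 W/m².

Q̄ ≈ 436 W/m²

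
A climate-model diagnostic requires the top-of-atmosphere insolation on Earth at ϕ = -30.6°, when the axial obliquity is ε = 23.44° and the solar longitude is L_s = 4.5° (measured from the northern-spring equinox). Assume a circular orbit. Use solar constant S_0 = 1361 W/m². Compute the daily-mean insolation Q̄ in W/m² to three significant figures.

Solar declination: sin δ = sin ε · sin L_s = sin 23.44° × sin 4.5° = 0.03121, so δ = +1.788°.
cos h₀ = −tan(-30.6°) tan(+1.788°) = 0.0185, h₀ = 1.5523 rad.
Bracket: h₀ sin ϕ sin δ + cos ϕ cos δ sin h₀ = 1.5523×-0.50904×0.03121 + 0.86074×0.99951×0.99983 = -0.024662 + 0.860172 = 0.835510.
Q̄ = (S_0/π) × [bracket] = (1361/π) × 0.835510 = 362.0 W/m².

Q̄ ≈ 362 W/m²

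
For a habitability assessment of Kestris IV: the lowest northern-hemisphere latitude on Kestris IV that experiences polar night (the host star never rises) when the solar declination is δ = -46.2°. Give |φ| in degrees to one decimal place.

|φ| = 43.8°

Polar night requires cos H₀ = −tan φ tan δ ≥ 1, i.e. tan φ tan δ ≤ −1.
The boundary is |tan φ| · |tan δ| = 1, so |φ| = 90° − |δ| = 90° − 46.2° = 43.8° in the northern hemisphere.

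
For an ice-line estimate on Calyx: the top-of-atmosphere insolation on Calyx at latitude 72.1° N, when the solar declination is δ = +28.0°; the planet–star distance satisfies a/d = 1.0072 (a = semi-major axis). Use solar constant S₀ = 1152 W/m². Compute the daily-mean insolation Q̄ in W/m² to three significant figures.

Q̄ ≈ 522 W/m²

cos H₀ = −tan(+72.1°) tan(+28.000°) = -1.6462 ≤ −1 ⇒ polar day, H₀ = π.
Bracket: H₀ sin φ sin δ + cos φ cos δ sin H₀ = 3.1416×0.95159×0.46947 + 0.30736×0.88295×0.00000 = 1.403488 + 0.000000 = 1.403488.
Inverse-square distance factor (a/d)² = 1.0072² = 1.014452.
Q̄ = (S₀/π) × 1.014452 × [bracket] = (1152/π) × 1.014452 × 1.403488 = 522.1 W/m².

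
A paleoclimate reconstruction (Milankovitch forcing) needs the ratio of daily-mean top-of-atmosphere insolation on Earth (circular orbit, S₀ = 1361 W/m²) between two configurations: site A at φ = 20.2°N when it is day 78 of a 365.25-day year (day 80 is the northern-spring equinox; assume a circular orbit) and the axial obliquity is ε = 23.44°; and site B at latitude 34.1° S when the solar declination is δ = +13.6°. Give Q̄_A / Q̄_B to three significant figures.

Q̄_A / Q̄_B ≈ 1.53

— Configuration A (φ=+20.2°):
Solar longitude: λ_s = 360° × (78 − 80)/365.25 = -1.971°, i.e. -1.971° + 360° = 358.029°.
sin δ = sin 23.44° × sin 358.029° = -0.01368, so δ = -0.784°.
cos H₀ = −tan(+20.2°) tan(-0.784°) = 0.0050, H₀ = 1.5658 rad.
Bracket: H₀ sin φ sin δ + cos φ cos δ sin H₀ = 1.5658×0.34530×-0.01368 + 0.93849×0.99991×0.99999 = -0.007396 + 0.938396 = 0.931000.
Q̄ = (S₀/π) × [bracket] = (1361/π) × 0.931000 = 403.33 W/m².
— Configuration B (φ=-34.1°):
cos H₀ = −tan(-34.1°) tan(+13.600°) = 0.1638, H₀ = 1.4063 rad.
Bracket: H₀ sin φ sin δ + cos φ cos δ sin H₀ = 1.4063×-0.56064×0.23514 + 0.82806×0.97196×0.98649 = -0.185391 + 0.793968 = 0.608577.
Q̄ = (S₀/π) × [bracket] = (1361/π) × 0.608577 = 263.65 W/m².
Ratio Q̄_A / Q̄_B = 403.33 / 263.65 = 1.530.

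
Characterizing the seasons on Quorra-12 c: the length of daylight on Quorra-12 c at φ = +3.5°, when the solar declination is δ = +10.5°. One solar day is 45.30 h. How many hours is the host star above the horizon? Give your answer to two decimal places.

cos H₀ = −tan φ · tan δ = −tan(+3.5°) × tan(+10.500°) = -0.0113, so H₀ = 1.5821 rad = 90.65°.
Daylight = 2H₀/(2π) × 45.30 h = (1.5821/π) × 45.30 = 22.81 h.

22.81 h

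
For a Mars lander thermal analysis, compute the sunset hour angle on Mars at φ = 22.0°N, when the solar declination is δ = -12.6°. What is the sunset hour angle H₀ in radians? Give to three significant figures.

H₀ = 1.48 rad

cos H₀ = −tan φ · tan δ = −tan(+22.0°) × tan(-12.600°) = 0.0903, so H₀ = 1.4804 rad = 84.82°.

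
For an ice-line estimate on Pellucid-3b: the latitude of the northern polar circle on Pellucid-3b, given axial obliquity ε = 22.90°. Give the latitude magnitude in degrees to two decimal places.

67.10°

The polar circle is the lowest latitude that experiences at least one full rotation of continuous daylight at the northern-summer solstice; it lies at |ϕ| = 90° − ε = 90° − 22.90° = 67.10°.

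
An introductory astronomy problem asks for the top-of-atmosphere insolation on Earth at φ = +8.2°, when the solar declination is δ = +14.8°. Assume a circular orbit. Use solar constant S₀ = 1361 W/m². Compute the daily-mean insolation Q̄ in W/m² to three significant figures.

Q̄ ≈ 440 W/m²

cos H₀ = −tan(+8.2°) tan(+14.800°) = -0.0381, H₀ = 1.6089 rad.
Bracket: H₀ sin φ sin δ + cos φ cos δ sin H₀ = 1.6089×0.14263×0.25545 + 0.98978×0.96682×0.99927 = 0.058620 + 0.956241 = 1.014861.
Q̄ = (S₀/π) × [bracket] = (1361/π) × 1.014861 = 439.7 W/m².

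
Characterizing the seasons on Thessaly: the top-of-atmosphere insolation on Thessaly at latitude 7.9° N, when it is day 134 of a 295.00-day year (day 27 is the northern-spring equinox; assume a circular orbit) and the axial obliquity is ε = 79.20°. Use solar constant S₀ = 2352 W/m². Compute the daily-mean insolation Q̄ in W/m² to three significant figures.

Solar longitude: λ_s = 360° × (134 − 27)/295.00 = 130.576°.
sin δ = sin 79.20° × sin 130.576° = 0.74609, so δ = +48.253°.
cos H₀ = −tan(+7.9°) tan(+48.253°) = -0.1555, H₀ = 1.7269 rad.
Bracket: H₀ sin φ sin δ + cos φ cos δ sin H₀ = 1.7269×0.13744×0.74609 + 0.99051×0.66585×0.98784 = 0.177081 + 0.651511 = 0.828592.
Q̄ = (S₀/π) × [bracket] = (2352/π) × 0.828592 = 620.3 W/m².

Q̄ ≈ 620 W/m²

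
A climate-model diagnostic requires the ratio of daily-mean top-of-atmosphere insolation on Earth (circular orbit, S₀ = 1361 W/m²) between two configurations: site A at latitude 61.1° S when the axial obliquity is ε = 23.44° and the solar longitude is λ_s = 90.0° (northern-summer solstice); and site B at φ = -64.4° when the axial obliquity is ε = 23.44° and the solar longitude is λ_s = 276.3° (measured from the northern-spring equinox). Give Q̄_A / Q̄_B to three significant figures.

Q̄_A / Q̄_B ≈ 0.0371

— Configuration A (φ=-61.1°):
Solar declination: sin δ = sin ε · sin λ_s = sin 23.44° × sin 90.0° = 0.39779, so δ = +23.440°.
cos H₀ = −tan(-61.1°) tan(+23.440°) = 0.7854, H₀ = 0.6674 rad.
Bracket: H₀ sin φ sin δ + cos φ cos δ sin H₀ = 0.6674×-0.87546×0.39779 + 0.48328×0.91748×0.61898 = -0.232422 + 0.274456 = 0.042034.
Q̄ = (S₀/π) × [bracket] = (1361/π) × 0.042034 = 18.210 W/m².
— Configuration B (φ=-64.4°):
Solar declination: sin δ = sin ε · sin λ_s = sin 23.44° × sin 276.3° = -0.39539, so δ = -23.290°.
cos H₀ = −tan(-64.4°) tan(-23.290°) = -0.8984, H₀ = 2.6870 rad.
Bracket: H₀ sin φ sin δ + cos φ cos δ sin H₀ = 2.6870×-0.90183×-0.39539 + 0.43209×0.91851×0.43909 = 0.958116 + 0.174266 = 1.132382.
Q̄ = (S₀/π) × [bracket] = (1361/π) × 1.132382 = 490.57 W/m².
Ratio Q̄_A / Q̄_B = 18.210 / 490.57 = 0.03712.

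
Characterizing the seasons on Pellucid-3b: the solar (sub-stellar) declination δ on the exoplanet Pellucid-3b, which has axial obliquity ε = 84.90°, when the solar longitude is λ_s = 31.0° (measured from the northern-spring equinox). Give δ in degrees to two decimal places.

δ = +30.86°

sin δ = sin ε · sin λ_s = sin 84.90° × sin 31.0° = 0.512999.
δ = arcsin(0.512999) = +30.86°.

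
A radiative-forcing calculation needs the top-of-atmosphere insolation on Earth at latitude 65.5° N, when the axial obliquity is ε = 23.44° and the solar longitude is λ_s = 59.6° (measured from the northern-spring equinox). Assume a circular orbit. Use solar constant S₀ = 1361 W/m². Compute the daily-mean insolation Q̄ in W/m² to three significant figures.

Q̄ ≈ 439 W/m²

Solar declination: sin δ = sin ε · sin λ_s = sin 23.44° × sin 59.6° = 0.34310, so δ = +20.066°.
cos H₀ = −tan(+65.5°) tan(+20.066°) = -0.8015, H₀ = 2.5006 rad.
Bracket: H₀ sin φ sin δ + cos φ cos δ sin H₀ = 2.5006×0.90996×0.34310 + 0.41469×0.93930×0.59798 = 0.780706 + 0.232924 = 1.013630.
Q̄ = (S₀/π) × [bracket] = (1361/π) × 1.013630 = 439.1 W/m².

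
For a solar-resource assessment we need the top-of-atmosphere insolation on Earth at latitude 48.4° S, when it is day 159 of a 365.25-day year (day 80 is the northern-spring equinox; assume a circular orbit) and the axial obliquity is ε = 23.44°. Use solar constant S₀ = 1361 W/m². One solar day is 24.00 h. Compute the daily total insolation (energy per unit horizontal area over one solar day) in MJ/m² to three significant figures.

Solar longitude: λ_s = 360° × (159 − 80)/365.25 = 77.864°.
sin δ = sin 23.44° × sin 77.864° = 0.38890, so δ = +22.886°.
cos H₀ = −tan(-48.4°) tan(+22.886°) = 0.4755, H₀ = 1.0753 rad.
Bracket: H₀ sin φ sin δ + cos φ cos δ sin H₀ = 1.0753×-0.74780×0.38890 + 0.66393×0.92128×0.87974 = -0.312718 + 0.538107 = 0.225389.
Q̄ = (S₀/π) × [bracket] = (1361/π) × 0.225389 = 97.643 W/m².
Daily total = Q̄ × 24.00 h × 3600 s/h = 97.643 × 24.00 × 3600 / 10⁶ = 8.436 MJ/m².

8.44 MJ/m²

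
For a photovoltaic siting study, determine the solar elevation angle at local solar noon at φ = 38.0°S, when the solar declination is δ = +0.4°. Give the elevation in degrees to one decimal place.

51.6°

At local noon the hour angle is zero, so the zenith angle equals |φ − δ| = |-38.0° − (+0.400°)| = 38.400°.
Elevation = 90° − 38.400° = 51.6°.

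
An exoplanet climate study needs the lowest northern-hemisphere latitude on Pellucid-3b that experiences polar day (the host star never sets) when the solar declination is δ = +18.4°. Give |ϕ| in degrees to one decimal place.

Polar day requires cos h₀ = −tan ϕ tan δ ≤ −1, i.e. tan ϕ tan δ ≥ 1.
The boundary is |tan ϕ| · |tan δ| = 1, so |ϕ| = 90° − |δ| = 90° − 18.4° = 71.6° in the northern hemisphere.

|ϕ| = 71.6°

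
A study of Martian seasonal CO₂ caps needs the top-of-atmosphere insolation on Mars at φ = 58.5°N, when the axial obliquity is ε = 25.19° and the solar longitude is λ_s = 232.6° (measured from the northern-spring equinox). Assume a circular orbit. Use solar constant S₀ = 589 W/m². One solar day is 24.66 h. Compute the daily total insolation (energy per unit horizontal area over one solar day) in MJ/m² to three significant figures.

2.10 MJ/m²

Solar declination: sin δ = sin ε · sin λ_s = sin 25.19° × sin 232.6° = -0.33812, so δ = -19.762°.
cos H₀ = −tan(+58.5°) tan(-19.762°) = 0.5863, H₀ = 0.9443 rad.
Bracket: H₀ sin φ sin δ + cos φ cos δ sin H₀ = 0.9443×0.85264×-0.33812 + 0.52250×0.94110×0.81010 = -0.272237 + 0.398346 = 0.126109.
Q̄ = (S₀/π) × [bracket] = (589/π) × 0.126109 = 23.643 W/m².
Daily total = Q̄ × 24.66 h × 3600 s/h = 23.643 × 24.66 × 3600 / 10⁶ = 2.099 MJ/m².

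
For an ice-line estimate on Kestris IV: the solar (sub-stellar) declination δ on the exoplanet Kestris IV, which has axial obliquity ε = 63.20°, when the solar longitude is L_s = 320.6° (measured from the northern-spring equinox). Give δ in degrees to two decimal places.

sin δ = sin ε · sin L_s = sin 63.20° × sin 320.6° = -0.566551.
δ = arcsin(-0.566551) = -34.51°.

δ = -34.51°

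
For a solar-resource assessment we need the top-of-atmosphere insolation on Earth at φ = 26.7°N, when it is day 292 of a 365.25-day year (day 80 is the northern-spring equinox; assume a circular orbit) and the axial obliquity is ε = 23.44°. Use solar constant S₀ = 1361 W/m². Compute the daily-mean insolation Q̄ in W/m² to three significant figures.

Solar longitude: λ_s = 360° × (292 − 80)/365.25 = 208.953°.
sin δ = sin 23.44° × sin 208.953° = -0.19256, so δ = -11.103°.
cos H₀ = −tan(+26.7°) tan(-11.103°) = 0.0987, H₀ = 1.4719 rad.
Bracket: H₀ sin φ sin δ + cos φ cos δ sin H₀ = 1.4719×0.44932×-0.19256 + 0.89337×0.98128×0.99512 = -0.127350 + 0.872368 = 0.745018.
Q̄ = (S₀/π) × [bracket] = (1361/π) × 0.745018 = 322.8 W/m².

Q̄ ≈ 323 W/m²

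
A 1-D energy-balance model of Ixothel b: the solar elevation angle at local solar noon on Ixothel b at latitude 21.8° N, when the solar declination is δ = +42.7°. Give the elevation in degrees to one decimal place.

69.1°

At local noon the hour angle is zero, so the zenith angle equals |φ − δ| = |+21.8° − (+42.700°)| = 20.900°.
Elevation = 90° − 20.900° = 69.1°.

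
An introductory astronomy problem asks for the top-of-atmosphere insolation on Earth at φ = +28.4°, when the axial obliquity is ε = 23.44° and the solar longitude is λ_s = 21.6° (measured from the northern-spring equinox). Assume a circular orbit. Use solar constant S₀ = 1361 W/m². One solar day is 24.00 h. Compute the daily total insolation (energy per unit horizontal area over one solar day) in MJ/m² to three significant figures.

36.8 MJ/m²

Solar declination: sin δ = sin ε · sin λ_s = sin 23.44° × sin 21.6° = 0.14644, so δ = +8.420°.
cos H₀ = −tan(+28.4°) tan(+8.420°) = -0.0800, H₀ = 1.6509 rad.
Bracket: H₀ sin φ sin δ + cos φ cos δ sin H₀ = 1.6509×0.47562×0.14644 + 0.87965×0.98922×0.99679 = 0.114985 + 0.867374 = 0.982359.
Q̄ = (S₀/π) × [bracket] = (1361/π) × 0.982359 = 425.58 W/m².
Daily total = Q̄ × 24.00 h × 3600 s/h = 425.58 × 24.00 × 3600 / 10⁶ = 36.77 MJ/m².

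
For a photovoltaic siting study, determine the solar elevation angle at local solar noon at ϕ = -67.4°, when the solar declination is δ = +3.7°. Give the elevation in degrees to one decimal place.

At local noon the hour angle is zero, so the zenith angle equals |ϕ − δ| = |-67.4° − (+3.700°)| = 71.100°.
Elevation = 90° − 71.100° = 18.9°.

18.9°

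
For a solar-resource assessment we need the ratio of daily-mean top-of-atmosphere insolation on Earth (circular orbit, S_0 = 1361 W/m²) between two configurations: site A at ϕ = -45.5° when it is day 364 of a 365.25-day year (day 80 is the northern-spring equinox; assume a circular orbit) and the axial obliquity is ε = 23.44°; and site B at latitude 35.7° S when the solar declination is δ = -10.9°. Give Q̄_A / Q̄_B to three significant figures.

Q̄_A / Q̄_B ≈ 1.17

— Configuration A (ϕ=-45.5°):
Solar longitude: L_s = 360° × (364 − 80)/365.25 = 279.918°.
sin δ = sin 23.44° × sin 279.918° = -0.39184, so δ = -23.069°.
cos h₀ = −tan(-45.5°) tan(-23.069°) = -0.4334, h₀ = 2.0191 rad.
Bracket: h₀ sin ϕ sin δ + cos ϕ cos δ sin h₀ = 2.0191×-0.71325×-0.39184 + 0.70091×0.92003×0.90120 = 0.564298 + 0.581146 = 1.145444.
Q̄ = (S_0/π) × [bracket] = (1361/π) × 1.145444 = 496.23 W/m².
— Configuration B (ϕ=-35.7°):
cos h₀ = −tan(-35.7°) tan(-10.900°) = -0.1384, h₀ = 1.7096 rad.
Bracket: h₀ sin ϕ sin δ + cos ϕ cos δ sin h₀ = 1.7096×-0.58354×-0.18910 + 0.81208×0.98196×0.99038 = 0.188650 + 0.789759 = 0.978409.
Q̄ = (S_0/π) × [bracket] = (1361/π) × 0.978409 = 423.87 W/m².
Ratio Q̄_A / Q̄_B = 496.23 / 423.87 = 1.171.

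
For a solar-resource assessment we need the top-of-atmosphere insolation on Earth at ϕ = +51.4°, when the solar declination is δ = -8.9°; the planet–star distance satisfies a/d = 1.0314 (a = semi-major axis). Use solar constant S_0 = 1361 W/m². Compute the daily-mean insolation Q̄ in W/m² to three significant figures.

cos h₀ = −tan(+51.4°) tan(-8.900°) = 0.1962, h₀ = 1.3734 rad.
Bracket: h₀ sin ϕ sin δ + cos ϕ cos δ sin h₀ = 1.3734×0.78152×-0.15471 + 0.62388×0.98796×0.98057 = -0.166056 + 0.604392 = 0.438336.
Inverse-square distance factor (a/d)² = 1.0314² = 1.063786.
Q̄ = (S_0/π) × 1.063786 × [bracket] = (1361/π) × 1.063786 × 0.438336 = 202.0 W/m².

Q̄ ≈ 202 W/m²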